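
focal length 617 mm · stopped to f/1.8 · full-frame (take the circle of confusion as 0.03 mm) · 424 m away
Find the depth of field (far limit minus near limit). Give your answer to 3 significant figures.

51.1 m

Hyperfocal distance H = f²/(N·c) + f = 617²/(1.8 × 0.03) + 617 = 380689/0.054 + 617 ≈ 7050413.3 mm ≈ 7050 m.
Near limit Dn = s·(H − f)/(H + s − 2f) = 424000 × (7050413.3 − 617) / (7050413.3 + 424000 − 2 × 617) = 424000 × 7049796.3 / 7473179.3 ≈ 399979 mm.
Far limit Df = s·(H − f)/(H − s) = 424000 × (7050413.3 − 617) / (7050413.3 − 424000) = 424000 × 7049796.3 / 6626413.3 ≈ 451091 mm.
Depth of field = Df − Dn = 451091 − 399979 ≈ 51112 mm ≈ 51.1 m.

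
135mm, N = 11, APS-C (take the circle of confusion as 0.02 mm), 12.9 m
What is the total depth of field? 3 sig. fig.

Hyperfocal distance H = f²/(N·c) + f = 135²/(11 × 0.02) + 135 = 18225/0.22 + 135 ≈ 82975.9 mm ≈ 82.98 m.
Near limit Dn = s·(H − f)/(H + s − 2f) = 12900 × (82975.9 − 135) / (82975.9 + 12900 − 2 × 135) = 12900 × 82840.9 / 95605.9 ≈ 11177.6 mm.
Far limit Df = s·(H − f)/(H − s) = 12900 × (82975.9 − 135) / (82975.9 − 12900) = 12900 × 82840.9 / 70075.9 ≈ 15249.9 mm.
Depth of field = Df − Dn = 15249.9 − 11177.6 ≈ 4072.3 mm ≈ 4.07 m.

4.07 m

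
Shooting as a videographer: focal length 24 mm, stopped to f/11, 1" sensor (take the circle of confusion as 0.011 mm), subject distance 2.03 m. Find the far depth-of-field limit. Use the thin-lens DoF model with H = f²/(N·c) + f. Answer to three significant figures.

Hyperfocal distance H = f²/(N·c) + f = 24²/(11 × 0.011) + 24 = 576/0.121 + 24 ≈ 4784.3 mm ≈ 4.784 m.
Far limit Df = s·(H − f)/(H − s) = 2030 × (4784.3 − 24) / (4784.3 − 2030) = 2030 × 4760.3 / 2754.3 ≈ 3508.5 mm ≈ 3.51 m.

3.51 m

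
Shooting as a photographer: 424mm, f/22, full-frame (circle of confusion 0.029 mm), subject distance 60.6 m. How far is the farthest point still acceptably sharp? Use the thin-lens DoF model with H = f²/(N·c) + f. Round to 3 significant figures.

77.1 m

Hyperfocal distance H = f²/(N·c) + f = 424²/(22 × 0.029) + 424 = 179776/0.638 + 424 ≈ 282204.6 mm ≈ 282.2 m.
Far limit Df = s·(H − f)/(H − s) = 60600 × (282204.6 − 424) / (282204.6 − 60600) = 60600 × 281780.6 / 221604.6 ≈ 77056 mm ≈ 77.1 m.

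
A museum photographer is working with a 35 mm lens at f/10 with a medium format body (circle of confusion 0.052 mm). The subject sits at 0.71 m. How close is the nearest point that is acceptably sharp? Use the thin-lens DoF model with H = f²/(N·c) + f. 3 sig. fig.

0.552 m

Hyperfocal distance H = f²/(N·c) + f = 35²/(10 × 0.052) + 35 = 1225/0.52 + 35 ≈ 2390.8 mm ≈ 2.391 m.
Near limit Dn = s·(H − f)/(H + s − 2f) = 710 × (2390.8 − 35) / (2390.8 + 710 − 2 × 35) = 710 × 2355.8 / 3030.8 ≈ 551.87 mm ≈ 0.552 m.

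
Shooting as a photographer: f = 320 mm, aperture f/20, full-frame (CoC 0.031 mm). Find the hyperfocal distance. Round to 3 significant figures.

165 m

Hyperfocal distance H = f²/(N·c) + f = 320²/(20 × 0.031) + 320 = 102400/0.62 + 320 ≈ 165481.3 mm ≈ 165 m.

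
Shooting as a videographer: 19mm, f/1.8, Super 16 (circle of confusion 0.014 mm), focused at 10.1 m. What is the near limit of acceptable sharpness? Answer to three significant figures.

Hyperfocal distance H = f²/(N·c) + f = 19²/(1.8 × 0.014) + 19 = 361/0.0252 + 19 ≈ 14344.4 mm ≈ 14.34 m.
Near limit Dn = s·(H − f)/(H + s − 2f) = 10100 × (14344.4 − 19) / (14344.4 + 10100 − 2 × 19) = 10100 × 14325.4 / 24406.4 ≈ 5928.2 mm ≈ 5.93 m.

5.93 m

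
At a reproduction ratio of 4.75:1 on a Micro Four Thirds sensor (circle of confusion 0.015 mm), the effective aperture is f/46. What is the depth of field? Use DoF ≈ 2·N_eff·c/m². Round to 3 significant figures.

0.0612 mm

At magnification m, DoF ≈ 2·N_eff·c/m² = 2 × 46 × 0.015 / 4.75² = 1.38 / 22.56 ≈ 0.0612 mm.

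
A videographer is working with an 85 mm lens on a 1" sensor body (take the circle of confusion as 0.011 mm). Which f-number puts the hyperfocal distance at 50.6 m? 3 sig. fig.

f/13

Rearrange H = f²/(N·c) + f for N: N = f² / ((H − f)·c).
N = 85² / ((50600 − 85) × 0.011) = 7225 / 555.7 ≈ 13.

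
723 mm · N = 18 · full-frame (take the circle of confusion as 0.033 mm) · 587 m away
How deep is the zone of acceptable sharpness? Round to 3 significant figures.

1410 m

Hyperfocal distance H = f²/(N·c) + f = 723²/(18 × 0.033) + 723 = 522729/0.594 + 723 ≈ 880738.2 mm ≈ 880.7 m.
Near limit Dn = s·(H − f)/(H + s − 2f) = 587000 × (880738.2 − 723) / (880738.2 + 587000 − 2 × 723) = 587000 × 880015.2 / 1466292.2 ≈ 352296 mm.
Far limit Df = s·(H − f)/(H − s) = 587000 × (880738.2 − 723) / (880738.2 − 587000) = 587000 × 880015.2 / 293738.2 ≈ 1758603 mm.
Depth of field = Df − Dn = 1758603 − 352296 ≈ 1406307 mm ≈ 1410 m.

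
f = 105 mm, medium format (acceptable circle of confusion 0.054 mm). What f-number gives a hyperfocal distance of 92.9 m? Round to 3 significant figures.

f/2.20

Rearrange H = f²/(N·c) + f for N: N = f² / ((H − f)·c).
N = 105² / ((92900 − 105) × 0.054) = 11025 / 5011 ≈ 2.20.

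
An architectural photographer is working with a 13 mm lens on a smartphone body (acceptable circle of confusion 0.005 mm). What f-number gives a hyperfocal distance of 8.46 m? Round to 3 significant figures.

Rearrange H = f²/(N·c) + f for N: N = f² / ((H − f)·c).
N = 13² / ((8460 − 13) × 0.005) = 169 / 42.23 ≈ 4.

f/4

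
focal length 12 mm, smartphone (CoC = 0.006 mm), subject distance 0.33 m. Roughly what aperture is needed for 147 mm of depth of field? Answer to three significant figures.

Write h = H − f = f²/(N·c). The thin-lens limits are Dn = s·h/(h + (s−f)) and Df = s·h/(h − (s−f)), so DoF = Df − Dn = 2·s·(s−f)·h / (h² − (s−f)²).
That is a quadratic in h: DoF·h² − 2·s·(s−f)·h − DoF·(s−f)² = 0 ⇒ h = (s−f)·(s + √(s² + DoF²)) / DoF = 318 × (330 + √(330² + 147²)) / 147 = 318 × (330 + 361.260) / 147 ≈ 1495.4 mm.
Then N = f²/(c·h) = 12² / (0.006 × 1495.4) = 144 / 8.9723 ≈ 16.

f/16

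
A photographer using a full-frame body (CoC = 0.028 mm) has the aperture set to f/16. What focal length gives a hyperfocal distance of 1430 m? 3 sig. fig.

From H = f²/(N·c) + f, with f ≪ H: f ≈ √(H·N·c) = √(1430000 × 16 × 0.028) = √640640 ≈ 800.4 mm.
The +f correction barely moves this — solving exactly, f² + N·c·f − N·c·H = 0 ⇒ f = (−N·c + √((N·c)² + 4·N·c·H))/2 = (−0.448 + √2562560)/2 ≈ 800.18 mm, so f ≈ 800 mm.

800 mm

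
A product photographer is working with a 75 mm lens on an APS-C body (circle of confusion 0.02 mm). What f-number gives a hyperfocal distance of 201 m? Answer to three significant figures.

f/1.40

Rearrange H = f²/(N·c) + f for N: N = f² / ((H − f)·c).
N = 75² / ((201000 − 75) × 0.02) = 5625 / 4018 ≈ 1.40.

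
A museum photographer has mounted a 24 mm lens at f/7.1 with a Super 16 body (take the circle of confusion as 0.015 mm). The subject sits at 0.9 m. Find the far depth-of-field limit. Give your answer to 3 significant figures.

1.07 m

Hyperfocal distance H = f²/(N·c) + f = 24²/(7.1 × 0.015) + 24 = 576/0.1065 + 24 ≈ 5432.5 mm ≈ 5.432 m.
Far limit Df = s·(H − f)/(H − s) = 900 × (5432.5 − 24) / (5432.5 − 900) = 900 × 5408.5 / 4532.5 ≈ 1073.9 mm ≈ 1.07 m.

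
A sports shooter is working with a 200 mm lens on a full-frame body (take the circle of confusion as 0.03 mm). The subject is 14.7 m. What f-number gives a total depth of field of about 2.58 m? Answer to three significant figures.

f/8.01

Write h = H − f = f²/(N·c). The thin-lens limits are Dn = s·h/(h + (s−f)) and Df = s·h/(h − (s−f)), so DoF = Df − Dn = 2·s·(s−f)·h / (h² − (s−f)²).
That is a quadratic in h: DoF·h² − 2·s·(s−f)·h − DoF·(s−f)² = 0 ⇒ h = (s−f)·(s + √(s² + DoF²)) / DoF = 14500 × (14700 + √(14700² + 2580²)) / 2580 = 14500 × (14700 + 14924.7) / 2580 ≈ 166495 mm.
Then N = f²/(c·h) = 200² / (0.03 × 166495) = 40000 / 4994.9 ≈ 8.01.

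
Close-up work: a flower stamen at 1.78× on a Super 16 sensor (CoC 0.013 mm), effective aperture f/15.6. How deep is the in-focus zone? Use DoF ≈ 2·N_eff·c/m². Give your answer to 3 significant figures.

At magnification m, DoF ≈ 2·N_eff·c/m² = 2 × 15.6 × 0.013 / 1.78² = 0.4056 / 3.168 ≈ 0.128 mm.

0.128 mm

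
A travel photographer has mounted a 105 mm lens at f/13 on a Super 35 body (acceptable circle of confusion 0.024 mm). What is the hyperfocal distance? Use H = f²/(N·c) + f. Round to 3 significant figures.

Hyperfocal distance H = f²/(N·c) + f = 105²/(13 × 0.024) + 105 = 11025/0.312 + 105 ≈ 35441.5 mm ≈ 35.4 m.

35.4 m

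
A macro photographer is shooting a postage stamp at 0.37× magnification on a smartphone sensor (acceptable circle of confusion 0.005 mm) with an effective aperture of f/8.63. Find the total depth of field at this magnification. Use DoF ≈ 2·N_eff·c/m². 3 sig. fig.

0.630 mm

At magnification m, DoF ≈ 2·N_eff·c/m² = 2 × 8.63 × 0.005 / 0.37² = 0.0863 / 0.1369 ≈ 0.63 mm.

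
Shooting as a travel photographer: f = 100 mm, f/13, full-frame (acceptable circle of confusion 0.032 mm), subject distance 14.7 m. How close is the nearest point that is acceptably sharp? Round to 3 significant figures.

9.15 m

Hyperfocal distance H = f²/(N·c) + f = 100²/(13 × 0.032) + 100 = 10000/0.416 + 100 ≈ 24138.5 mm ≈ 24.14 m.
Near limit Dn = s·(H − f)/(H + s − 2f) = 14700 × (24138.5 − 100) / (24138.5 + 14700 − 2 × 100) = 14700 × 24038.5 / 38638.5 ≈ 9145.4 mm ≈ 9.15 m.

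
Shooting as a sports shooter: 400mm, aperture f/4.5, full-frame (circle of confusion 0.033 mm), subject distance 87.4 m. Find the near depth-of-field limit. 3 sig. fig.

80.9 m

Hyperfocal distance H = f²/(N·c) + f = 400²/(4.5 × 0.033) + 400 = 160000/0.1485 + 400 ≈ 1077841.1 mm ≈ 1078 m.
Near limit Dn = s·(H − f)/(H + s − 2f) = 87400 × (1077841.1 − 400) / (1077841.1 + 87400 − 2 × 400) = 87400 × 1077441.1 / 1164441.1 ≈ 80870 mm ≈ 80.9 m.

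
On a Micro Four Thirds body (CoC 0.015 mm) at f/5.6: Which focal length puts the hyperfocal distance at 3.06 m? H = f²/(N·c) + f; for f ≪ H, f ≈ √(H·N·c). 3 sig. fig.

From H = f²/(N·c) + f, with f ≪ H: f ≈ √(H·N·c) = √(3060 × 5.6 × 0.015) = √257.04 ≈ 16.03 mm.
The +f correction barely moves this — solving exactly, f² + N·c·f − N·c·H = 0 ⇒ f = (−N·c + √((N·c)² + 4·N·c·H))/2 = (−0.084 + √1028.2)/2 ≈ 15.991 mm, so f ≈ 16.0 mm.

16.0 mm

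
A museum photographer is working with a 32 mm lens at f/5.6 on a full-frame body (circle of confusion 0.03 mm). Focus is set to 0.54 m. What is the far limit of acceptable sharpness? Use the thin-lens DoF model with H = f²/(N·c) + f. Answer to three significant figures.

Hyperfocal distance H = f²/(N·c) + f = 32²/(5.6 × 0.03) + 32 = 1024/0.168 + 32 ≈ 6127.2 mm ≈ 6.127 m.
Far limit Df = s·(H − f)/(H − s) = 540 × (6127.2 − 32) / (6127.2 − 540) = 540 × 6095.2 / 5587.2 ≈ 589.10 mm ≈ 0.589 m.

0.589 m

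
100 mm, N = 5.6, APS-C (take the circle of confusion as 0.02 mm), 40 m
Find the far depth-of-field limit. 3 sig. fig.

72.3 m

Hyperfocal distance H = f²/(N·c) + f = 100²/(5.6 × 0.02) + 100 = 10000/0.112 + 100 ≈ 89385.7 mm ≈ 89.39 m.
Far limit Df = s·(H − f)/(H − s) = 40000 × (89385.7 − 100) / (89385.7 − 40000) = 40000 × 89285.7 / 49385.7 ≈ 72317 mm ≈ 72.3 m.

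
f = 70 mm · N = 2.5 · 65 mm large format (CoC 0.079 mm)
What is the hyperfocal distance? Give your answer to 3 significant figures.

Hyperfocal distance H = f²/(N·c) + f = 70²/(2.5 × 0.079) + 70 = 4900/0.1975 + 70 ≈ 24880.1 mm ≈ 24.9 m.

24.9 m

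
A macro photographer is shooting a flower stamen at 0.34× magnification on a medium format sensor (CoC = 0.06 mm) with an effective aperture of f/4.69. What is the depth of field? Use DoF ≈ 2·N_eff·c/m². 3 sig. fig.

At magnification m, DoF ≈ 2·N_eff·c/m² = 2 × 4.69 × 0.06 / 0.34² = 0.5628 / 0.1156 ≈ 4.87 mm.

4.87 mm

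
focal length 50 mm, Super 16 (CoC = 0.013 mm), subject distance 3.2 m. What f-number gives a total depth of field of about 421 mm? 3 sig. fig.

f/4

Write h = H − f = f²/(N·c). The thin-lens limits are Dn = s·h/(h + (s−f)) and Df = s·h/(h − (s−f)), so DoF = Df − Dn = 2·s·(s−f)·h / (h² − (s−f)²).
That is a quadratic in h: DoF·h² − 2·s·(s−f)·h − DoF·(s−f)² = 0 ⇒ h = (s−f)·(s + √(s² + DoF²)) / DoF = 3150 × (3200 + √(3200² + 421²)) / 421 = 3150 × (3200 + 3227.58) / 421 ≈ 48092 mm.
Then N = f²/(c·h) = 50² / (0.013 × 48092) = 2500 / 625.20 ≈ 4.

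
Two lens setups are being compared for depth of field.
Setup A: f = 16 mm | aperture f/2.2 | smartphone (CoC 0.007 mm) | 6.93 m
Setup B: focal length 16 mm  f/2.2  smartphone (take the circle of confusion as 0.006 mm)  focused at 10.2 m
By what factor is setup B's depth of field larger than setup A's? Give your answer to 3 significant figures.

2.12

Setup A: H = 16²/(2.2×0.007) + 16 ≈ 16639.4 mm; DoF = Df − Dn = 11864.8 − 4894.3 ≈ 6970.5 mm.
Setup B: H = 16²/(2.2×0.006) + 16 ≈ 19409.9 mm; DoF = Df − Dn = 21479 − 6688 ≈ 14791 mm.
Ratio = 14791 / 6970.5 ≈ 2.12.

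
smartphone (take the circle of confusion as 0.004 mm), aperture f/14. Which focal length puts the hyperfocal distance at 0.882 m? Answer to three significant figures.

7.00 mm

From H = f²/(N·c) + f, with f ≪ H: f ≈ √(H·N·c) = √(882 × 14 × 0.004) = √49.392 ≈ 7.028 mm.
Exact: f² + N·c·f − N·c·H = 0 ⇒ f = (−N·c + √((N·c)² + 4·N·c·H))/2 = (−0.056 + √197.57)/2 ≈ 7.0000 mm ≈ 7.00 mm.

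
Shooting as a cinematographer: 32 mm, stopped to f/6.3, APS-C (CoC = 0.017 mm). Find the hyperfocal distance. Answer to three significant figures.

Hyperfocal distance H = f²/(N·c) + f = 32²/(6.3 × 0.017) + 32 = 1024/0.1071 + 32 ≈ 9593.2 mm ≈ 9.59 m.

9.59 m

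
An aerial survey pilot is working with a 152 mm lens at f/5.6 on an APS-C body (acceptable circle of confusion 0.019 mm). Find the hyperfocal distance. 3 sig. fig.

Hyperfocal distance H = f²/(N·c) + f = 152²/(5.6 × 0.019) + 152 = 23104/0.1064 + 152 ≈ 217294.9 mm ≈ 217 m.

217 m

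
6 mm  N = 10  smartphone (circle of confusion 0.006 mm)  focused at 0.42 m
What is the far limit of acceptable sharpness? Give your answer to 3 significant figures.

Hyperfocal distance H = f²/(N·c) + f = 6²/(10 × 0.006) + 6 = 36/0.06 + 6 ≈ 606.0 mm ≈ 0.606 m.
Far limit Df = s·(H − f)/(H − s) = 420 × (606.0 − 6) / (606.0 − 420) = 420 × 600.0 / 186.0 ≈ 1354.8 mm ≈ 1.35 m.

1.35 m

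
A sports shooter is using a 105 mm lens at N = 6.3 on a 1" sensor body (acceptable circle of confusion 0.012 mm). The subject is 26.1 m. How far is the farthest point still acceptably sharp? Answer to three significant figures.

31.8 m

Hyperfocal distance H = f²/(N·c) + f = 105²/(6.3 × 0.012) + 105 = 11025/0.0756 + 105 ≈ 145938.3 mm ≈ 145.9 m.
Far limit Df = s·(H − f)/(H − s) = 26100 × (145938.3 − 105) / (145938.3 − 26100) = 26100 × 145833.3 / 119838.3 ≈ 31762 mm ≈ 31.8 m.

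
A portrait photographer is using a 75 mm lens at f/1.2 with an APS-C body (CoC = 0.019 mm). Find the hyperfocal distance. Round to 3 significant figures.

Hyperfocal distance H = f²/(N·c) + f = 75²/(1.2 × 0.019) + 75 = 5625/0.0228 + 75 ≈ 246785.5 mm ≈ 247 m.

247 m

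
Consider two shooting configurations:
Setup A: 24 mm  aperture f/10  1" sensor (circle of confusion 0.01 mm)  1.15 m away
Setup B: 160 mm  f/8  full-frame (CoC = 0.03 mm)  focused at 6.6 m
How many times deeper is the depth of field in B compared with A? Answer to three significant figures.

1.71

Setup A: H = 24²/(10×0.01) + 24 ≈ 5784.0 mm; DoF = Df − Dn = 1429.43 − 961.95 ≈ 467.48 mm.
Setup B: H = 160²/(8×0.03) + 160 ≈ 106826.7 mm; DoF = Df − Dn = 7024.08 − 6224.21 ≈ 799.87 mm.
Ratio = 799.87 / 467.48 ≈ 1.71.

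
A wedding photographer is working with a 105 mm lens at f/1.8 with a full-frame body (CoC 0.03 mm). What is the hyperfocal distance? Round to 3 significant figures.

Hyperfocal distance H = f²/(N·c) + f = 105²/(1.8 × 0.03) + 105 = 11025/0.054 + 105 ≈ 204271.7 mm ≈ 204 m.

204 m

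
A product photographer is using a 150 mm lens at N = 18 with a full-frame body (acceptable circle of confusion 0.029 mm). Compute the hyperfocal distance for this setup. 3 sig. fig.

43.3 m

Hyperfocal distance H = f²/(N·c) + f = 150²/(18 × 0.029) + 150 = 22500/0.522 + 150 ≈ 43253.4 mm ≈ 43.3 m.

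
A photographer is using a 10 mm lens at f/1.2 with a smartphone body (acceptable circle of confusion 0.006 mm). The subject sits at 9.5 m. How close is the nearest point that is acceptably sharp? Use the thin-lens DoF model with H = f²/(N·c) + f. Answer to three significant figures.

Hyperfocal distance H = f²/(N·c) + f = 10²/(1.2 × 0.006) + 10 = 100/0.0072 + 10 ≈ 13898.9 mm ≈ 13.90 m.
Near limit Dn = s·(H − f)/(H + s − 2f) = 9500 × (13898.9 − 10) / (13898.9 + 9500 − 2 × 10) = 9500 × 13888.9 / 23378.9 ≈ 5643.7 mm ≈ 5.64 m.

5.64 m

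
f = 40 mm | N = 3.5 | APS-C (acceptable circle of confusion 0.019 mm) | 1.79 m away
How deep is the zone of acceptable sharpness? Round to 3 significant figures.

Hyperfocal distance H = f²/(N·c) + f = 40²/(3.5 × 0.019) + 40 = 1600/0.0665 + 40 ≈ 24100.2 mm ≈ 24.10 m.
Near limit Dn = s·(H − f)/(H + s − 2f) = 1790 × (24100.2 − 40) / (24100.2 + 1790 − 2 × 40) = 1790 × 24060.2 / 25810.2 ≈ 1668.63 mm.
Far limit Df = s·(H − f)/(H − s) = 1790 × (24100.2 − 40) / (24100.2 − 1790) = 1790 × 24060.2 / 22310.2 ≈ 1930.41 mm.
Depth of field = Df − Dn = 1930.41 − 1668.63 ≈ 261.78 mm.

262 mm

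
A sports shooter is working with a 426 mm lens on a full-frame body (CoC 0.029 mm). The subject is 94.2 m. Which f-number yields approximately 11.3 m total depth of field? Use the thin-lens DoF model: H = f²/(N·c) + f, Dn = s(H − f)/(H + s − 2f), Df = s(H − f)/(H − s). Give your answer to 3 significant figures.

f/3.99

Write h = H − f = f²/(N·c). The thin-lens limits are Dn = s·h/(h + (s−f)) and Df = s·h/(h − (s−f)), so DoF = Df − Dn = 2·s·(s−f)·h / (h² − (s−f)²).
That is a quadratic in h: DoF·h² − 2·s·(s−f)·h − DoF·(s−f)² = 0 ⇒ h = (s−f)·(s + √(s² + DoF²)) / DoF = 93774 × (94200 + √(94200² + 11300²)) / 11300 = 93774 × (94200 + 94875.3) / 11300 ≈ 1569058 mm.
Then N = f²/(c·h) = 426² / (0.029 × 1569058) = 181476 / 45503 ≈ 3.99.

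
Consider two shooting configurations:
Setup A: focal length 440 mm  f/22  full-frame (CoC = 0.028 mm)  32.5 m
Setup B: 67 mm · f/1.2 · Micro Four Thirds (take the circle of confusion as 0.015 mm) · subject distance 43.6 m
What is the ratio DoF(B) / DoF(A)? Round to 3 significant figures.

Setup A: H = 440²/(22×0.028) + 440 ≈ 314725.7 mm; DoF = Df − Dn = 36191.9 − 29491.6 ≈ 6700.3 mm.
Setup B: H = 67²/(1.2×0.015) + 67 ≈ 249455.9 mm; DoF = Df − Dn = 52820 − 37120 ≈ 15700 mm.
Ratio = 15700 / 6700.3 ≈ 2.34.

2.34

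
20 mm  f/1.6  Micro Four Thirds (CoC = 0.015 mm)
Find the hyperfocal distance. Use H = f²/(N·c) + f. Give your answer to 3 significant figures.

16.7 m

Hyperfocal distance H = f²/(N·c) + f = 20²/(1.6 × 0.015) + 20 = 400/0.024 + 20 ≈ 16686.7 mm ≈ 16.7 m.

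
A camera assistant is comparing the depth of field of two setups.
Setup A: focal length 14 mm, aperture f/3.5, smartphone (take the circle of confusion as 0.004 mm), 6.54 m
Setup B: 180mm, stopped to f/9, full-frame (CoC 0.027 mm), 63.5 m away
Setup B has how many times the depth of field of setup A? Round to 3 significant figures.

Setup A: H = 14²/(3.5×0.004) + 14 ≈ 14014.0 mm; DoF = Df − Dn = 12250.5 − 4460.7 ≈ 7789.8 mm.
Setup B: H = 180²/(9×0.027) + 180 ≈ 133513.3 mm; DoF = Df − Dn = 120929 − 43054 ≈ 77875 mm.
Ratio = 77875 / 7789.8 ≈ 10.0.

10.0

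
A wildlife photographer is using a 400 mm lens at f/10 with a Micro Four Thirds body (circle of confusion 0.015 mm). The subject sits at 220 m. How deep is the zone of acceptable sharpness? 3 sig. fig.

94.6 m

Hyperfocal distance H = f²/(N·c) + f = 400²/(10 × 0.015) + 400 = 160000/0.15 + 400 ≈ 1067066.7 mm ≈ 1067 m.
Near limit Dn = s·(H − f)/(H + s − 2f) = 220000 × (1067066.7 − 400) / (1067066.7 + 220000 − 2 × 400) = 220000 × 1066666.7 / 1286266.7 ≈ 182440 mm.
Far limit Df = s·(H − f)/(H − s) = 220000 × (1067066.7 − 400) / (1067066.7 − 220000) = 220000 × 1066666.7 / 847066.7 ≈ 277034 mm.
Depth of field = Df − Dn = 277034 − 182440 ≈ 94594 mm ≈ 94.6 m.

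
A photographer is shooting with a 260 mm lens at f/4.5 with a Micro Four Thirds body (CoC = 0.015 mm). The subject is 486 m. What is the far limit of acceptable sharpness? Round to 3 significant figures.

Hyperfocal distance H = f²/(N·c) + f = 260²/(4.5 × 0.015) + 260 = 67600/0.0675 + 260 ≈ 1001741.5 mm ≈ 1002 m.
Far limit Df = s·(H − f)/(H − s) = 486000 × (1001741.5 − 260) / (1001741.5 − 486000) = 486000 × 1001481.5 / 515741.5 ≈ 943729 mm ≈ 944 m.

944 m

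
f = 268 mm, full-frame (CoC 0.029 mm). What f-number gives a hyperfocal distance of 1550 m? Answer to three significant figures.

Rearrange H = f²/(N·c) + f for N: N = f² / ((H − f)·c).
N = 268² / ((1550000 − 268) × 0.029) = 71824 / 44942 ≈ 1.60.

f/1.60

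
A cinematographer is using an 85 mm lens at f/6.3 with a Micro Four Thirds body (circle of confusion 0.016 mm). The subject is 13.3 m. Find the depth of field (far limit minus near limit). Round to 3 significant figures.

Hyperfocal distance H = f²/(N·c) + f = 85²/(6.3 × 0.016) + 85 = 7225/0.1008 + 85 ≈ 71761.6 mm ≈ 71.76 m.
Near limit Dn = s·(H − f)/(H + s − 2f) = 13300 × (71761.6 − 85) / (71761.6 + 13300 − 2 × 85) = 13300 × 71676.6 / 84891.6 ≈ 11229.6 mm.
Far limit Df = s·(H − f)/(H − s) = 13300 × (71761.6 − 85) / (71761.6 − 13300) = 13300 × 71676.6 / 58461.6 ≈ 16306.4 mm.
Depth of field = Df − Dn = 16306.4 − 11229.6 ≈ 5076.8 mm ≈ 5.08 m.

5.08 m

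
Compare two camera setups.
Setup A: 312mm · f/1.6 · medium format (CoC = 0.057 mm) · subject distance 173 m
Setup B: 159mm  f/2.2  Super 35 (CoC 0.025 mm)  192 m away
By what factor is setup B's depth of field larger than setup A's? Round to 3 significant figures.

Setup A: H = 312²/(1.6×0.057) + 312 ≈ 1067680.4 mm; DoF = Df − Dn = 206392 − 148908 ≈ 57484 mm.
Setup B: H = 159²/(2.2×0.025) + 159 ≈ 459813.5 mm; DoF = Df − Dn = 329534 − 135463 ≈ 194071 mm.
Ratio = 194071 / 57484 ≈ 3.38.

3.38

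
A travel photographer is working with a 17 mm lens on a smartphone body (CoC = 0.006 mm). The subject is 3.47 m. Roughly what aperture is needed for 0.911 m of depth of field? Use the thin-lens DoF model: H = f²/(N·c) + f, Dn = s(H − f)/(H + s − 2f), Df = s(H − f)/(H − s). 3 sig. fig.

Write h = H − f = f²/(N·c). The thin-lens limits are Dn = s·h/(h + (s−f)) and Df = s·h/(h − (s−f)), so DoF = Df − Dn = 2·s·(s−f)·h / (h² − (s−f)²).
That is a quadratic in h: DoF·h² − 2·s·(s−f)·h − DoF·(s−f)² = 0 ⇒ h = (s−f)·(s + √(s² + DoF²)) / DoF = 3453 × (3470 + √(3470² + 911²)) / 911 = 3453 × (3470 + 3587.59) / 911 ≈ 26751 mm.
Then N = f²/(c·h) = 17² / (0.006 × 26751) = 289 / 160.50 ≈ 1.80.

f/1.80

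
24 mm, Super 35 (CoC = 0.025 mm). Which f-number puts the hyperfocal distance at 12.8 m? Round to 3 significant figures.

Rearrange H = f²/(N·c) + f for N: N = f² / ((H − f)·c).
N = 24² / ((12800 − 24) × 0.025) = 576 / 319.4 ≈ 1.80.

f/1.80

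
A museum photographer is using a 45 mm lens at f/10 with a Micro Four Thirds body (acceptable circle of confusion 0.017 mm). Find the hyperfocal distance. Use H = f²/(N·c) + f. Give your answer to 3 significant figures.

12.0 m

Hyperfocal distance H = f²/(N·c) + f = 45²/(10 × 0.017) + 45 = 2025/0.17 + 45 ≈ 11956.8 mm ≈ 12.0 m.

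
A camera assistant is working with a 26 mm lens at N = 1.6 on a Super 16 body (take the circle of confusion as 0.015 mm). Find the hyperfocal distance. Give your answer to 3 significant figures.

Hyperfocal distance H = f²/(N·c) + f = 26²/(1.6 × 0.015) + 26 = 676/0.024 + 26 ≈ 28192.7 mm ≈ 28.2 m.

28.2 m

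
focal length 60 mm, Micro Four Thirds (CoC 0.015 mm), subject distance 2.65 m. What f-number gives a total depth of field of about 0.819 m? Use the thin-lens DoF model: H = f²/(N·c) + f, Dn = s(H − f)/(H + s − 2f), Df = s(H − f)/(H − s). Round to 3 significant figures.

f/14

Write h = H − f = f²/(N·c). The thin-lens limits are Dn = s·h/(h + (s−f)) and Df = s·h/(h − (s−f)), so DoF = Df − Dn = 2·s·(s−f)·h / (h² − (s−f)²).
That is a quadratic in h: DoF·h² − 2·s·(s−f)·h − DoF·(s−f)² = 0 ⇒ h = (s−f)·(s + √(s² + DoF²)) / DoF = 2590 × (2650 + √(2650² + 819²)) / 819 = 2590 × (2650 + 2773.67) / 819 ≈ 17152 mm.
Then N = f²/(c·h) = 60² / (0.015 × 17152) = 3600 / 257.28 ≈ 14.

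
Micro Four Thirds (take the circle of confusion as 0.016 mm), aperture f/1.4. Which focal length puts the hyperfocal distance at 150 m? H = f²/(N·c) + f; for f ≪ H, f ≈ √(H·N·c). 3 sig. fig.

58.0 mm

From H = f²/(N·c) + f, with f ≪ H: f ≈ √(H·N·c) = √(150000 × 1.4 × 0.016) = √3360.0 ≈ 57.97 mm.
The +f correction barely moves this — solving exactly, f² + N·c·f − N·c·H = 0 ⇒ f = (−N·c + √((N·c)² + 4·N·c·H))/2 = (−0.0224 + √13440)/2 ≈ 57.954 mm, so f ≈ 58.0 mm.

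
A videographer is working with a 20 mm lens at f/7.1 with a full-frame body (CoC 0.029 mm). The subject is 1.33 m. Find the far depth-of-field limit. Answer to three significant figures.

4.08 m

Hyperfocal distance H = f²/(N·c) + f = 20²/(7.1 × 0.029) + 20 = 400/0.2059 + 20 ≈ 1962.7 mm ≈ 1.963 m.
Far limit Df = s·(H − f)/(H − s) = 1330 × (1962.7 − 20) / (1962.7 − 1330) = 1330 × 1942.7 / 632.7 ≈ 4083.8 mm ≈ 4.08 m.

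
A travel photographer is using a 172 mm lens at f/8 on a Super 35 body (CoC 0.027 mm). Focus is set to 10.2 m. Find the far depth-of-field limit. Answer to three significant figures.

11.0 m

Hyperfocal distance H = f²/(N·c) + f = 172²/(8 × 0.027) + 172 = 29584/0.216 + 172 ≈ 137135.0 mm ≈ 137.1 m.
Far limit Df = s·(H − f)/(H − s) = 10200 × (137135.0 − 172) / (137135.0 − 10200) = 10200 × 136963.0 / 126935.0 ≈ 11006 mm ≈ 11.0 m.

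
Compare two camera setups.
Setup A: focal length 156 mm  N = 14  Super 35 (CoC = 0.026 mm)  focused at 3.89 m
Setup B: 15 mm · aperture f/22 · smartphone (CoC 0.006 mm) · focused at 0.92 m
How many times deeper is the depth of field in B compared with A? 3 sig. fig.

3.12

Setup A: H = 156²/(14×0.026) + 156 ≈ 67013.1 mm; DoF = Df − Dn = 4120.11 − 3684.23 ≈ 435.88 mm.
Setup B: H = 15²/(22×0.006) + 15 ≈ 1719.5 mm; DoF = Df − Dn = 1961.3 − 600.9 ≈ 1360.4 mm.
Ratio = 1360.4 / 435.88 ≈ 3.12.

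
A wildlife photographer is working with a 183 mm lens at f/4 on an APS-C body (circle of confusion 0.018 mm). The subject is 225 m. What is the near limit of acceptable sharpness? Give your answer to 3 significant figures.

152 m

Hyperfocal distance H = f²/(N·c) + f = 183²/(4 × 0.018) + 183 = 33489/0.072 + 183 ≈ 465308.0 mm ≈ 465.3 m.
Near limit Dn = s·(H − f)/(H + s − 2f) = 225000 × (465308.0 − 183) / (465308.0 + 225000 − 2 × 183) = 225000 × 465125.0 / 689942.0 ≈ 151684 mm ≈ 152 m.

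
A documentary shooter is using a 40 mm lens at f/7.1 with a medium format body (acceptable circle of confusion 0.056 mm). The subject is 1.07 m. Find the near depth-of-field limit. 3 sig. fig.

Hyperfocal distance H = f²/(N·c) + f = 40²/(7.1 × 0.056) + 40 = 1600/0.3976 + 40 ≈ 4064.1 mm ≈ 4.064 m.
Near limit Dn = s·(H − f)/(H + s − 2f) = 1070 × (4064.1 − 40) / (4064.1 + 1070 − 2 × 40) = 1070 × 4024.1 / 5054.1 ≈ 851.94 mm ≈ 0.852 m.

0.852 m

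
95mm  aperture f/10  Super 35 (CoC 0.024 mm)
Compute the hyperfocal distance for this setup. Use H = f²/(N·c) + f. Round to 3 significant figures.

37.7 m

Hyperfocal distance H = f²/(N·c) + f = 95²/(10 × 0.024) + 95 = 9025/0.24 + 95 ≈ 37699.2 mm ≈ 37.7 m.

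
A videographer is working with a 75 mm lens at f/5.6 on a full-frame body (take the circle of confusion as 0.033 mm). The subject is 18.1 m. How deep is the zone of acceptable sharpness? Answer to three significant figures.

33.0 m

Hyperfocal distance H = f²/(N·c) + f = 75²/(5.6 × 0.033) + 75 = 5625/0.1848 + 75 ≈ 30513.3 mm ≈ 30.51 m.
Near limit Dn = s·(H − f)/(H + s − 2f) = 18100 × (30513.3 − 75) / (30513.3 + 18100 − 2 × 75) = 18100 × 30438.3 / 48463.3 ≈ 11368 mm.
Far limit Df = s·(H − f)/(H − s) = 18100 × (30513.3 − 75) / (30513.3 − 18100) = 18100 × 30438.3 / 12413.3 ≈ 44382 mm.
Depth of field = Df − Dn = 44382 − 11368 ≈ 33014 mm ≈ 33.0 m.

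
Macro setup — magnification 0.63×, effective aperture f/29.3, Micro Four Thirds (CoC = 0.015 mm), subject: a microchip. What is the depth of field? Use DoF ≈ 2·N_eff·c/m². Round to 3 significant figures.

2.21 mm

At magnification m, DoF ≈ 2·N_eff·c/m² = 2 × 29.3 × 0.015 / 0.63² = 0.879 / 0.3969 ≈ 2.21 mm.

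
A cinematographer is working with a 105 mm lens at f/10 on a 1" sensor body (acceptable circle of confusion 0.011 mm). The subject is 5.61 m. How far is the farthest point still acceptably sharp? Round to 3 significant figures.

5.94 m

Hyperfocal distance H = f²/(N·c) + f = 105²/(10 × 0.011) + 105 = 11025/0.11 + 105 ≈ 100332.3 mm ≈ 100.3 m.
Far limit Df = s·(H − f)/(H − s) = 5610 × (100332.3 − 105) / (100332.3 − 5610) = 5610 × 100227.3 / 94722.3 ≈ 5936.0 mm ≈ 5.94 m.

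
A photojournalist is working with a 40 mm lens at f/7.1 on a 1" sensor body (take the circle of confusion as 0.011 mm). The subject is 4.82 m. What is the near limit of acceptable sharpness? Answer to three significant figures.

3.91 m

Hyperfocal distance H = f²/(N·c) + f = 40²/(7.1 × 0.011) + 40 = 1600/0.0781 + 40 ≈ 20526.6 mm ≈ 20.53 m.
Near limit Dn = s·(H − f)/(H + s − 2f) = 4820 × (20526.6 − 40) / (20526.6 + 4820 − 2 × 40) = 4820 × 20486.6 / 25266.6 ≈ 3908.1 mm ≈ 3.91 m.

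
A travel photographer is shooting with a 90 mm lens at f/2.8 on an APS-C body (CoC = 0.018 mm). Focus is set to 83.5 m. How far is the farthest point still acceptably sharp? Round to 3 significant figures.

174 m

Hyperfocal distance H = f²/(N·c) + f = 90²/(2.8 × 0.018) + 90 = 8100/0.0504 + 90 ≈ 160804.3 mm ≈ 160.8 m.
Far limit Df = s·(H − f)/(H − s) = 83500 × (160804.3 − 90) / (160804.3 − 83500) = 83500 × 160714.3 / 77304.3 ≈ 173595 mm ≈ 174 m.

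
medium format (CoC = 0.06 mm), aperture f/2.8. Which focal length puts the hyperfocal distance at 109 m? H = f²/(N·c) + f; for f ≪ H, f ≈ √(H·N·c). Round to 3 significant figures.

135 mm

From H = f²/(N·c) + f, with f ≪ H: f ≈ √(H·N·c) = √(109000 × 2.8 × 0.06) = √18312 ≈ 135.3 mm.
The +f correction barely moves this — solving exactly, f² + N·c·f − N·c·H = 0 ⇒ f = (−N·c + √((N·c)² + 4·N·c·H))/2 = (−0.168 + √73248)/2 ≈ 135.24 mm, so f ≈ 135 mm.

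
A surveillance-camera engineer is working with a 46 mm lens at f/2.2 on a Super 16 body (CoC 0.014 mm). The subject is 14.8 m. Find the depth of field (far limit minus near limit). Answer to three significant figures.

Hyperfocal distance H = f²/(N·c) + f = 46²/(2.2 × 0.014) + 46 = 2116/0.0308 + 46 ≈ 68747.3 mm ≈ 68.75 m.
Near limit Dn = s·(H − f)/(H + s − 2f) = 14800 × (68747.3 − 46) / (68747.3 + 14800 − 2 × 46) = 14800 × 68701.3 / 83455.3 ≈ 12183.5 mm.
Far limit Df = s·(H − f)/(H − s) = 14800 × (68747.3 − 46) / (68747.3 − 14800) = 14800 × 68701.3 / 53947.3 ≈ 18847.6 mm.
Depth of field = Df − Dn = 18847.6 − 12183.5 ≈ 6664.1 mm ≈ 6.66 m.

6.66 m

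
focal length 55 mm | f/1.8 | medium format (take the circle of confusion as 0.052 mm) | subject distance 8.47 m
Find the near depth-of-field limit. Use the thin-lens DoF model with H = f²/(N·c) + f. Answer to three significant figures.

6.72 m

Hyperfocal distance H = f²/(N·c) + f = 55²/(1.8 × 0.052) + 55 = 3025/0.0936 + 55 ≈ 32373.4 mm ≈ 32.37 m.
Near limit Dn = s·(H − f)/(H + s − 2f) = 8470 × (32373.4 − 55) / (32373.4 + 8470 − 2 × 55) = 8470 × 32318.4 / 40733.4 ≈ 6720.2 mm ≈ 6.72 m.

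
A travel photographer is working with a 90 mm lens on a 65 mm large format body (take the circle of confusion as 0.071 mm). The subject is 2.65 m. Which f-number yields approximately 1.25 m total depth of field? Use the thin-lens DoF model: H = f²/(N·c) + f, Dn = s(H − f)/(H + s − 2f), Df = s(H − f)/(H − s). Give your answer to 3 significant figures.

f/9.98

Write h = H − f = f²/(N·c). The thin-lens limits are Dn = s·h/(h + (s−f)) and Df = s·h/(h − (s−f)), so DoF = Df − Dn = 2·s·(s−f)·h / (h² − (s−f)²).
That is a quadratic in h: DoF·h² − 2·s·(s−f)·h − DoF·(s−f)² = 0 ⇒ h = (s−f)·(s + √(s² + DoF²)) / DoF = 2560 × (2650 + √(2650² + 1250²)) / 1250 = 2560 × (2650 + 2930.02) / 1250 ≈ 11428 mm.
Then N = f²/(c·h) = 90² / (0.071 × 11428) = 8100 / 811.38 ≈ 9.98.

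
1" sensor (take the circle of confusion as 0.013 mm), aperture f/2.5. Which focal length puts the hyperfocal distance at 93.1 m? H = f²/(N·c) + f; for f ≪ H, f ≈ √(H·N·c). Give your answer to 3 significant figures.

From H = f²/(N·c) + f, with f ≪ H: f ≈ √(H·N·c) = √(93100 × 2.5 × 0.013) = √3025.8 ≈ 55.01 mm.
The +f correction barely moves this — solving exactly, f² + N·c·f − N·c·H = 0 ⇒ f = (−N·c + √((N·c)² + 4·N·c·H))/2 = (−0.0325 + √12103)/2 ≈ 54.991 mm, so f ≈ 55.0 mm.

55.0 mm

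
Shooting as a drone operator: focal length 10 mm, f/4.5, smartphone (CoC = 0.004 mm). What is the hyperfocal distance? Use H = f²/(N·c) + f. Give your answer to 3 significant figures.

Hyperfocal distance H = f²/(N·c) + f = 10²/(4.5 × 0.004) + 10 = 100/0.018 + 10 ≈ 5565.6 mm ≈ 5.57 m.

5.57 m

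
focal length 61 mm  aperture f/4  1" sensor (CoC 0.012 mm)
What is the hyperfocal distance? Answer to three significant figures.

77.6 m

Hyperfocal distance H = f²/(N·c) + f = 61²/(4 × 0.012) + 61 = 3721/0.048 + 61 ≈ 77581.8 mm ≈ 77.6 m.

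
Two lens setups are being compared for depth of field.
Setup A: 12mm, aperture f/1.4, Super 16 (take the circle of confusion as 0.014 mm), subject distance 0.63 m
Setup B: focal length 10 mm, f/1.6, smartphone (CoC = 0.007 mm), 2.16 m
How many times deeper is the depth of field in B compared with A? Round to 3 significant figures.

Setup A: H = 12²/(1.4×0.014) + 12 ≈ 7358.9 mm; DoF = Df − Dn = 687.86 − 581.12 ≈ 106.74 mm.
Setup B: H = 10²/(1.6×0.007) + 10 ≈ 8938.6 mm; DoF = Df − Dn = 2845.1 − 1740.8 ≈ 1104.3 mm.
Ratio = 1104.3 / 106.74 ≈ 10.3.

10.3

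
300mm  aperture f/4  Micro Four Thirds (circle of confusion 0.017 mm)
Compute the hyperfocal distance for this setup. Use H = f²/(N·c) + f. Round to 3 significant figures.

1320 m

Hyperfocal distance H = f²/(N·c) + f = 300²/(4 × 0.017) + 300 = 90000/0.068 + 300 ≈ 1323829.4 mm ≈ 1320 m.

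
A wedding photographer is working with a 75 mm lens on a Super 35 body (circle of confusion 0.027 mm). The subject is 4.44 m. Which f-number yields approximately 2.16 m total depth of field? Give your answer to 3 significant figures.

f/11

Write h = H − f = f²/(N·c). The thin-lens limits are Dn = s·h/(h + (s−f)) and Df = s·h/(h − (s−f)), so DoF = Df − Dn = 2·s·(s−f)·h / (h² − (s−f)²).
That is a quadratic in h: DoF·h² − 2·s·(s−f)·h − DoF·(s−f)² = 0 ⇒ h = (s−f)·(s + √(s² + DoF²)) / DoF = 4365 × (4440 + √(4440² + 2160²)) / 2160 = 4365 × (4440 + 4937.53) / 2160 ≈ 18950 mm.
Then N = f²/(c·h) = 75² / (0.027 × 18950) = 5625 / 511.66 ≈ 11.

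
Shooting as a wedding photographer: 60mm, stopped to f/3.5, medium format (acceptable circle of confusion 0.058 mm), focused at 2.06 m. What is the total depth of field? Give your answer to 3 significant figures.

471 mm

Hyperfocal distance H = f²/(N·c) + f = 60²/(3.5 × 0.058) + 60 = 3600/0.203 + 60 ≈ 17794.0 mm ≈ 17.79 m.
Near limit Dn = s·(H − f)/(H + s − 2f) = 2060 × (17794.0 − 60) / (17794.0 + 2060 − 2 × 60) = 2060 × 17734.0 / 19734.0 ≈ 1851.22 mm.
Far limit Df = s·(H − f)/(H − s) = 2060 × (17794.0 − 60) / (17794.0 − 2060) = 2060 × 17734.0 / 15734.0 ≈ 2321.85 mm.
Depth of field = Df − Dn = 2321.85 − 1851.22 ≈ 470.63 mm.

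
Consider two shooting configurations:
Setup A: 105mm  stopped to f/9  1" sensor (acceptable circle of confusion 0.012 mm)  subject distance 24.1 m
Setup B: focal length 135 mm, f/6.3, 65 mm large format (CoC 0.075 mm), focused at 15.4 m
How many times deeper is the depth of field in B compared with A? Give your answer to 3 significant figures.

Setup A: H = 105²/(9×0.012) + 105 ≈ 102188.3 mm; DoF = Df − Dn = 31505 − 19513 ≈ 11992 mm.
Setup B: H = 135²/(6.3×0.075) + 135 ≈ 38706.4 mm; DoF = Df − Dn = 25487 − 11033 ≈ 14454 mm.
Ratio = 14454 / 11992 ≈ 1.21.

1.21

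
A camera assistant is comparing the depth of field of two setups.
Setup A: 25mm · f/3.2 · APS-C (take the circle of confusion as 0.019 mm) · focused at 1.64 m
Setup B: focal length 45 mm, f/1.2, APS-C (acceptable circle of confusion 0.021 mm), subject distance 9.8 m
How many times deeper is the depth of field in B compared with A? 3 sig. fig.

Setup A: H = 25²/(3.2×0.019) + 25 ≈ 10304.6 mm; DoF = Df − Dn = 1945.68 − 1417.33 ≈ 528.35 mm.
Setup B: H = 45²/(1.2×0.021) + 45 ≈ 80402.1 mm; DoF = Df − Dn = 11154.1 − 8739.1 ≈ 2415.0 mm.
Ratio = 2415.0 / 528.35 ≈ 4.57.

4.57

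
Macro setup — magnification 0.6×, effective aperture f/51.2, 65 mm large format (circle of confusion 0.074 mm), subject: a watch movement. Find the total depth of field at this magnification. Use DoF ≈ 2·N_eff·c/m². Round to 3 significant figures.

21.0 mm

At magnification m, DoF ≈ 2·N_eff·c/m² = 2 × 51.2 × 0.074 / 0.6² = 7.578 / 0.36 ≈ 21 mm.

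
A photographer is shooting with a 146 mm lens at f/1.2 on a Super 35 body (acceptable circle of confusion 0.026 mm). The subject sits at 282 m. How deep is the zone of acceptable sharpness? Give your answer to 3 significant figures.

280 m

Hyperfocal distance H = f²/(N·c) + f = 146²/(1.2 × 0.026) + 146 = 21316/0.0312 + 146 ≈ 683351.1 mm ≈ 683.4 m.
Near limit Dn = s·(H − f)/(H + s − 2f) = 282000 × (683351.1 − 146) / (683351.1 + 282000 − 2 × 146) = 282000 × 683205.1 / 965059.1 ≈ 199639 mm.
Far limit Df = s·(H − f)/(H − s) = 282000 × (683351.1 − 146) / (683351.1 − 282000) = 282000 × 683205.1 / 401351.1 ≈ 480038 mm.
Depth of field = Df − Dn = 480038 − 199639 ≈ 280399 mm ≈ 280 m.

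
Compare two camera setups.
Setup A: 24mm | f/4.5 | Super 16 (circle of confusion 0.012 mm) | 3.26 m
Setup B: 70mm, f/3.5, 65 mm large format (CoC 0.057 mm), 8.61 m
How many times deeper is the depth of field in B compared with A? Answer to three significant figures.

Setup A: H = 24²/(4.5×0.012) + 24 ≈ 10690.7 mm; DoF = Df − Dn = 4679.7 − 2501.2 ≈ 2178.5 mm.
Setup B: H = 70²/(3.5×0.057) + 70 ≈ 24631.4 mm; DoF = Df − Dn = 13199.4 − 6388.7 ≈ 6810.7 mm.
Ratio = 6810.7 / 2178.5 ≈ 3.13.

3.13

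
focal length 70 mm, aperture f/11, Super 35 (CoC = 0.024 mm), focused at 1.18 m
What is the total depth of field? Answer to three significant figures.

142 mm

Hyperfocal distance H = f²/(N·c) + f = 70²/(11 × 0.024) + 70 = 4900/0.264 + 70 ≈ 18630.6 mm ≈ 18.63 m.
Near limit Dn = s·(H − f)/(H + s − 2f) = 1180 × (18630.6 − 70) / (18630.6 + 1180 − 2 × 70) = 1180 × 18560.6 / 19670.6 ≈ 1113.41 mm.
Far limit Df = s·(H − f)/(H − s) = 1180 × (18630.6 − 70) / (18630.6 − 1180) = 1180 × 18560.6 / 17450.6 ≈ 1255.06 mm.
Depth of field = Df − Dn = 1255.06 − 1113.41 ≈ 141.65 mm.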